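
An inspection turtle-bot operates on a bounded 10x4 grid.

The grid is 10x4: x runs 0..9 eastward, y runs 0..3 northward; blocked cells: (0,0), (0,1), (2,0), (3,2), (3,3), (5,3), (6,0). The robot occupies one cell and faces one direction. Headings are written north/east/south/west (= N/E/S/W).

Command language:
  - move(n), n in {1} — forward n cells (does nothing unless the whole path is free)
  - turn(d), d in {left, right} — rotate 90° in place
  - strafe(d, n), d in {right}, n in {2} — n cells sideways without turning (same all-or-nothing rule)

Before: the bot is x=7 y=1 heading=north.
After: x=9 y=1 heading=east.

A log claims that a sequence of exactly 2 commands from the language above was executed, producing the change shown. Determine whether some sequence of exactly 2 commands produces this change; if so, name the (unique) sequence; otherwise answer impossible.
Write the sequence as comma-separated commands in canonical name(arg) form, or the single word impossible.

strafe(right, 2), turn(right)

key: order matters: swapping strafe(right, 2) and turn(right) lands elsewhere
initial: x=7 y=1 heading=north
t=1 strafe(right, 2) ⇒ x=9 y=1 heading=north
t=2 turn(right) ⇒ x=9 y=1 heading=east
all 16 alternatives checked — unique.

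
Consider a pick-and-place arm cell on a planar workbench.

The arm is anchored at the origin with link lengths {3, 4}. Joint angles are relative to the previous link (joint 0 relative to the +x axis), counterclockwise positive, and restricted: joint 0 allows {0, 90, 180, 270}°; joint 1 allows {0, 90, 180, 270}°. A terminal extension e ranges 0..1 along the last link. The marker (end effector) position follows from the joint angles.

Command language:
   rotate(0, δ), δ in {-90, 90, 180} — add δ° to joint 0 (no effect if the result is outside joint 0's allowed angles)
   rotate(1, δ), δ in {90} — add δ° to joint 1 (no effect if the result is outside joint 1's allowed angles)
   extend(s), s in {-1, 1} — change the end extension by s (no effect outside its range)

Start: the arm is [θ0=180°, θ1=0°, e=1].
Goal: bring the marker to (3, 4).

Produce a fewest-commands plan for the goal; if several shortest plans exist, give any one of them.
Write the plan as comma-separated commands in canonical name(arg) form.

rotate(1, 90), rotate(0, 180), extend(-1)

from: [θ0=180°, θ1=0°, e=1]
step 1 (rotate(1, 90)): [θ0=180°, θ1=90°, e=1]
step 2 (rotate(0, 180)): [θ0=0°, θ1=90°, e=1]
step 3 (extend(-1)): [θ0=0°, θ1=90°, e=0]
shorter routes all fall short; 3 is best.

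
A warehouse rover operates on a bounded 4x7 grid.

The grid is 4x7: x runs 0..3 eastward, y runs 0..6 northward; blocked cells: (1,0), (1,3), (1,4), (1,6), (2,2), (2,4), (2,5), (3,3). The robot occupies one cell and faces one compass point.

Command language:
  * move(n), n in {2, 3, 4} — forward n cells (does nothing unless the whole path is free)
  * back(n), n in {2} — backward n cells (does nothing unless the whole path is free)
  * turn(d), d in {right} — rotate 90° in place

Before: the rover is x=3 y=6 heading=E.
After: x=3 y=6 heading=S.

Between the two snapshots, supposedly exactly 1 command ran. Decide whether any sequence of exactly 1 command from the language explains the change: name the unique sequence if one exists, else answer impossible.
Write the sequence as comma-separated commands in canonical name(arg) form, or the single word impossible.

key: parked at (3,6) the whole time — nothing moves the robot
initial: x=3 y=6 heading=E
[1] after turn(right): x=3 y=6 heading=S
no other 1-command option fits: unique.

turn(right)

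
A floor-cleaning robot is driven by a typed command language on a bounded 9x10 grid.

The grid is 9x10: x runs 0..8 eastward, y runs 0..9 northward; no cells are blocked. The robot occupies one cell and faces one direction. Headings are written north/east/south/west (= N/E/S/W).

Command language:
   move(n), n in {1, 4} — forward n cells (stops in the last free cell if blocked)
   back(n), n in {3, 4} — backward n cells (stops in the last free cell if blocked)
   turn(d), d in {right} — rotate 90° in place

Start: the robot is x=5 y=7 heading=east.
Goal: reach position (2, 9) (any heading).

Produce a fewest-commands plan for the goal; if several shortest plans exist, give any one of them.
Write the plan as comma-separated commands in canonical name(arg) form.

begin: x=5 y=7 heading=east
1. back(3) → x=2 y=7 heading=east
2. turn(right) → x=2 y=7 heading=south
3. back(3) → x=2 y=9 heading=south
nothing shorter than 3 reaches the goal.

back(3), turn(right), back(3)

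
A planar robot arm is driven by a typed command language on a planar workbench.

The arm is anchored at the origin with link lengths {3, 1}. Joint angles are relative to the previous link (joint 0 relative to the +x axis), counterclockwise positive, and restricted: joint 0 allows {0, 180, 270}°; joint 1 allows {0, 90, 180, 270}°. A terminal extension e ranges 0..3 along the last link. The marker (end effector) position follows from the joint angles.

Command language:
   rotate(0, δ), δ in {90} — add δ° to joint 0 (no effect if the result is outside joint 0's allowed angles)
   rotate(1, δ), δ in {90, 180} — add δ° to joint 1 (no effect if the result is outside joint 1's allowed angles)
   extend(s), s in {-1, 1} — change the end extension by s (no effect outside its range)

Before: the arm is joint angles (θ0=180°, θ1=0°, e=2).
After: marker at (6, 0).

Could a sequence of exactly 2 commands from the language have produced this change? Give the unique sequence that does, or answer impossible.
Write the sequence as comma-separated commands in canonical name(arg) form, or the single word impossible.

begin: joint angles (θ0=180°, θ1=0°, e=2)
[1] after rotate(0, 90): joint angles (θ0=270°, θ1=0°, e=2)
[2] after rotate(0, 90): joint angles (θ0=0°, θ1=0°, e=2)
uniquely the one of 25 2-step routes that fits.

rotate(0, 90), rotate(0, 90)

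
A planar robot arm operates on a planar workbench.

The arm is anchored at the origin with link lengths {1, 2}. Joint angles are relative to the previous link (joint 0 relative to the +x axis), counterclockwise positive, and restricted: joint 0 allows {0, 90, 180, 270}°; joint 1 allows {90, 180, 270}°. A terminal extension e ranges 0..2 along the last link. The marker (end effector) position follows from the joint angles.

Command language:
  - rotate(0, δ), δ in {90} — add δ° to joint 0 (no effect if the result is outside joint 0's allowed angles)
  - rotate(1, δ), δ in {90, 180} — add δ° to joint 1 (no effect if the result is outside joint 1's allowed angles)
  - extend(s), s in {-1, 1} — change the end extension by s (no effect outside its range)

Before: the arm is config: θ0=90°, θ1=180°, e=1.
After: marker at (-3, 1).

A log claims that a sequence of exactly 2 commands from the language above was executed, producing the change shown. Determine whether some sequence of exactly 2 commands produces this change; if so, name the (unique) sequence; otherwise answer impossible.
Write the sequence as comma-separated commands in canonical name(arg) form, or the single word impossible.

key: order matters: swapping rotate(1, 90) and rotate(1, 180) lands elsewhere
from: config: θ0=90°, θ1=180°, e=1
step 1 (rotate(1, 90)): config: θ0=90°, θ1=270°, e=1
step 2 (rotate(1, 180)): config: θ0=90°, θ1=90°, e=1
no other 2-command option fits: unique.

rotate(1, 90), rotate(1, 180)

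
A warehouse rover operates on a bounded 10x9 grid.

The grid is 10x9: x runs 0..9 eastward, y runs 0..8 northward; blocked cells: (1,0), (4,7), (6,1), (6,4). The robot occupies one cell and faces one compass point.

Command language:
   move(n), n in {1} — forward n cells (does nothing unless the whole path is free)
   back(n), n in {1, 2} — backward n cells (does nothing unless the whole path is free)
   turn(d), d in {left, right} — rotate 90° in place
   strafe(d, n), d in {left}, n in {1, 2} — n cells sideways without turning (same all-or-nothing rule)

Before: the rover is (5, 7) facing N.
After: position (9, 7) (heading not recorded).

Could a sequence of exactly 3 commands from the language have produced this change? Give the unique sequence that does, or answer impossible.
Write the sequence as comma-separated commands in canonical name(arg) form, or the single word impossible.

turn(left), back(2), back(2)

key: order matters: swapping turn(left) and back(2) lands elsewhere
start: (5, 7) facing N
1. turn(left) → (5, 7) facing W
2. back(2) → (7, 7) facing W
3. back(2) → (9, 7) facing W
all 343 alternatives checked — unique.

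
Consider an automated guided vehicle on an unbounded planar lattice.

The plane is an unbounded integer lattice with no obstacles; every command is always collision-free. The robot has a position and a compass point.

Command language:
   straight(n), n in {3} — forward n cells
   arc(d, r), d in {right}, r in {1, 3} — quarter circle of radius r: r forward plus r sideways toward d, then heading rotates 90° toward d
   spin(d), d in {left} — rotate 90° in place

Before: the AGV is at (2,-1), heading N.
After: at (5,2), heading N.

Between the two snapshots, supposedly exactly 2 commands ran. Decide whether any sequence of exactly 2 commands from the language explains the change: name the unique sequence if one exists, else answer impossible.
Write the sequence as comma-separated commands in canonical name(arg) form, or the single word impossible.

key: heading stays N — rotations cancel among the 2 commands
t0: at (2,-1), heading N
step 1 (arc(right, 3)): at (5,2), heading E
step 2 (spin(left)): at (5,2), heading N
uniquely the one of 16 2-step routes that fits.

arc(right, 3), spin(left)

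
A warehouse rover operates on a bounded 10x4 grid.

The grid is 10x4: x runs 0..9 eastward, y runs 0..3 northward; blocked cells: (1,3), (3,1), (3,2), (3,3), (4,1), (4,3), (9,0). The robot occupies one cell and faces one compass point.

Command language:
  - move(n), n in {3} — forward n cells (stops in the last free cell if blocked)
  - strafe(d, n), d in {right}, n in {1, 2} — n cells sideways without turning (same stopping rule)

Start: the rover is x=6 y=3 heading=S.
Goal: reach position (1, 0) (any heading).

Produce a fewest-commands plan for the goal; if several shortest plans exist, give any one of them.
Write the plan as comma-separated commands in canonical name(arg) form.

start: x=6 y=3 heading=S
t=1 move(3) ⇒ x=6 y=0 heading=S
t=2 strafe(right, 2) ⇒ x=4 y=0 heading=S
t=3 strafe(right, 2) ⇒ x=2 y=0 heading=S
t=4 strafe(right, 1) ⇒ x=1 y=0 heading=S
nothing shorter than 4 reaches the goal.

move(3), strafe(right, 2), strafe(right, 2), strafe(right, 1)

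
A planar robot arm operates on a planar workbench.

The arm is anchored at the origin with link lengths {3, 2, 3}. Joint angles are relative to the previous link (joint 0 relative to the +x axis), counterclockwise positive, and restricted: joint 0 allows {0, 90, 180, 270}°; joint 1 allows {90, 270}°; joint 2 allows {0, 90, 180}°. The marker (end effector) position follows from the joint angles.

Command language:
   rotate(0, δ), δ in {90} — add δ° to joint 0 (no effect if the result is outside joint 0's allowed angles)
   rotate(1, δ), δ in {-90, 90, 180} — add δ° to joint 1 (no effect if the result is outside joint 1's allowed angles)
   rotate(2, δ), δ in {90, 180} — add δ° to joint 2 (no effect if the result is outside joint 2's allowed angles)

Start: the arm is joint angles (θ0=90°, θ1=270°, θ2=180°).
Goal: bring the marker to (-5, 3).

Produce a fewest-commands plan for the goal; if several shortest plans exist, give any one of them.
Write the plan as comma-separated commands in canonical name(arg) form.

start: joint angles (θ0=90°, θ1=270°, θ2=180°)
step 1 (rotate(1, 180)): joint angles (θ0=90°, θ1=90°, θ2=180°)
step 2 (rotate(2, 180)): joint angles (θ0=90°, θ1=90°, θ2=0°)
no 1-step plan works, so 2 is optimal.

rotate(1, 180), rotate(2, 180)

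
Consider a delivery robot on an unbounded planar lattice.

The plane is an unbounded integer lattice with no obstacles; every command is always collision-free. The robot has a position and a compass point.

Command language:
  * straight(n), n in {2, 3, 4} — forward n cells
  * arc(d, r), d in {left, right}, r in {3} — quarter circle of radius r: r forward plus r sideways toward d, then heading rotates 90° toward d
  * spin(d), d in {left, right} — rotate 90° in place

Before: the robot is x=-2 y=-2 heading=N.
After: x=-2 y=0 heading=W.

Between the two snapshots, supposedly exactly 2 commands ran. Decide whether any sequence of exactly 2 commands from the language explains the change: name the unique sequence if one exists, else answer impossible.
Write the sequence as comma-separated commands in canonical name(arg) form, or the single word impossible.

straight(2), spin(left)

key: position moved to (-2,0) AND the heading swung to W — translation plus rotation needed
initial: x=-2 y=-2 heading=N
1. straight(2) → x=-2 y=0 heading=N
2. spin(left) → x=-2 y=0 heading=W
uniquely the one of 49 2-step routes that fits.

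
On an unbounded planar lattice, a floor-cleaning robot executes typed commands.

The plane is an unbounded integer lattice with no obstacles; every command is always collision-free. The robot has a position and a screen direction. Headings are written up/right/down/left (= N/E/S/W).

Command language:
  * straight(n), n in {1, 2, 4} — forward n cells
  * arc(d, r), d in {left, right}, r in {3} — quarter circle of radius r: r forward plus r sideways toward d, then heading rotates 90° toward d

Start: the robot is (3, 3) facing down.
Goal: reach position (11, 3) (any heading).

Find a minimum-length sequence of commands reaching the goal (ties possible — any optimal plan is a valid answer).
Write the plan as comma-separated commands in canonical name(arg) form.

arc(left, 3), straight(2), arc(left, 3)

start: (3, 3) facing down
t=1 arc(left, 3) ⇒ (6, 0) facing right
t=2 straight(2) ⇒ (8, 0) facing right
t=3 arc(left, 3) ⇒ (11, 3) facing up
minimal: 3 command(s), checked below 3.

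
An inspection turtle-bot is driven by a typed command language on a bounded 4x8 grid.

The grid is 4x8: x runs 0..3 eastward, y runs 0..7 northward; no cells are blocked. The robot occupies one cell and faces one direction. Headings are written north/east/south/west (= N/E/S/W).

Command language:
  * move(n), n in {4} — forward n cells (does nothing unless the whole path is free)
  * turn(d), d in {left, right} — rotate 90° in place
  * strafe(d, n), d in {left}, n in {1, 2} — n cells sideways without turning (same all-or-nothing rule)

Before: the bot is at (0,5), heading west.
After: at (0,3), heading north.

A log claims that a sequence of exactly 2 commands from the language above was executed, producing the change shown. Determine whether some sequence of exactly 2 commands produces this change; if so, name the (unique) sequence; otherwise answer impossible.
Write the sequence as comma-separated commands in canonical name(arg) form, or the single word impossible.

key: cell and facing (now N) both changed — the 2 commands mix motion and turning
initial: at (0,5), heading west
t=1 strafe(left, 2) ⇒ at (0,3), heading west
t=2 turn(right) ⇒ at (0,3), heading north
no rival 2-sequence matches.

strafe(left, 2), turn(right)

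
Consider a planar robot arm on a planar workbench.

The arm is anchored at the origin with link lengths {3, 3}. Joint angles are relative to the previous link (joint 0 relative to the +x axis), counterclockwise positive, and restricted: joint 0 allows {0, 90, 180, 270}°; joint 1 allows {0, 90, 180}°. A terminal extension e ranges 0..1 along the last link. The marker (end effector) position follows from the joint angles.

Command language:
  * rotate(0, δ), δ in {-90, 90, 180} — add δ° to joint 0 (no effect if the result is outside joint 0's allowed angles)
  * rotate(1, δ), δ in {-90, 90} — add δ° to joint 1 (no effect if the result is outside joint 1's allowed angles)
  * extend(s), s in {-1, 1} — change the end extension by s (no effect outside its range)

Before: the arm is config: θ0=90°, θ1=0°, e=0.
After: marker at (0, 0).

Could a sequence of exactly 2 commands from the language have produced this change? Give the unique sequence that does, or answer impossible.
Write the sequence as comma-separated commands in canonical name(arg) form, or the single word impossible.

rotate(1, 90), rotate(1, 90)

begin: config: θ0=90°, θ1=0°, e=0
[1] after rotate(1, 90): config: θ0=90°, θ1=90°, e=0
[2] after rotate(1, 90): config: θ0=90°, θ1=180°, e=0
no other 2-command option fits: unique.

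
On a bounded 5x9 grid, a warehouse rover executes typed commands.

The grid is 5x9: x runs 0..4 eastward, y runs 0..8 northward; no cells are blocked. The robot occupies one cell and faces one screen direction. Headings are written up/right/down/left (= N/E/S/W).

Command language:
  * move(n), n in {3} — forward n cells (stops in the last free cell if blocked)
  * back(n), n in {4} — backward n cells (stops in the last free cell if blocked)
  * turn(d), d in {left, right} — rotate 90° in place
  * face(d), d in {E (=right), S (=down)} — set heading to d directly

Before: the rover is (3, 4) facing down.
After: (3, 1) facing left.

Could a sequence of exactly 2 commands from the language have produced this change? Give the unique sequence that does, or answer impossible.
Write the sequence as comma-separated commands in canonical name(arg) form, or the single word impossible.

move(3), turn(right)

key: order matters: swapping move(3) and turn(right) lands elsewhere
t0: (3, 4) facing down
step 1 (move(3)): (3, 1) facing down
step 2 (turn(right)): (3, 1) facing left
no rival 2-sequence matches.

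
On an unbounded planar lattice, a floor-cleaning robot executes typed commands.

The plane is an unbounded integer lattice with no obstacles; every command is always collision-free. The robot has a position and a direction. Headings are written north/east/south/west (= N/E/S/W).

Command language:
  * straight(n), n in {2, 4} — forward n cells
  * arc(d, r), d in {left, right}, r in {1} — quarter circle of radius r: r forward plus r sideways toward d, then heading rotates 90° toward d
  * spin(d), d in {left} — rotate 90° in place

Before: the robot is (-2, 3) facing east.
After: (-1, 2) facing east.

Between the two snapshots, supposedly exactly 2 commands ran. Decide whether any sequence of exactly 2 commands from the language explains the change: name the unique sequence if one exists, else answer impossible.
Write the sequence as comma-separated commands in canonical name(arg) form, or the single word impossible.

key: still facing E at the end — net rotation zero over 2 steps
from: (-2, 3) facing east
[1] after arc(right, 1): (-1, 2) facing south
[2] after spin(left): (-1, 2) facing east
no other 2-command option fits: unique.

arc(right, 1), spin(left)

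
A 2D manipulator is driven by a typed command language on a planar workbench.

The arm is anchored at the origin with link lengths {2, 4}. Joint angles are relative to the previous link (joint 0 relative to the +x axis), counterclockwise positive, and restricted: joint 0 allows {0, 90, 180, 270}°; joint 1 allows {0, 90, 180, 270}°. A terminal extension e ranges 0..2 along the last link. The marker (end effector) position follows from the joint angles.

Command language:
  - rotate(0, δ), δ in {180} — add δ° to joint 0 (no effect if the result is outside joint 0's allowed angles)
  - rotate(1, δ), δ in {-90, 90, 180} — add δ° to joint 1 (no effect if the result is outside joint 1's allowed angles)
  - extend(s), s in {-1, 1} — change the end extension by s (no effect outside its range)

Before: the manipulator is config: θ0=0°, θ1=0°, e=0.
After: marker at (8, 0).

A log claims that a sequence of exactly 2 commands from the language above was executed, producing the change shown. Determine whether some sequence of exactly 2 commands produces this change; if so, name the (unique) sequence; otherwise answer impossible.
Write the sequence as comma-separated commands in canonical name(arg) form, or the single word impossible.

start: config: θ0=0°, θ1=0°, e=0
1. extend(1) → config: θ0=0°, θ1=0°, e=1
2. extend(1) → config: θ0=0°, θ1=0°, e=2
no other 2-command option fits: unique.

extend(1), extend(1)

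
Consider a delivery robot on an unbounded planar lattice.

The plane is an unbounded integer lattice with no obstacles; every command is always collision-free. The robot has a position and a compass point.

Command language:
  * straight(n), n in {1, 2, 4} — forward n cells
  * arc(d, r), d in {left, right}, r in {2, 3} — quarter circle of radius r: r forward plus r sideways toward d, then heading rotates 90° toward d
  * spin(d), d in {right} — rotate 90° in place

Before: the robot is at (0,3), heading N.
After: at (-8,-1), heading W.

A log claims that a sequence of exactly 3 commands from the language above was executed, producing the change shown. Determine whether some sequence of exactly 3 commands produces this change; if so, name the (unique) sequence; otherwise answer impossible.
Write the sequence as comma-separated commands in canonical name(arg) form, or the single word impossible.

key: position moved to (-8,-1) AND the heading swung to W — translation plus rotation needed
begin: at (0,3), heading N
t=1 arc(left, 2) ⇒ at (-2,5), heading W
t=2 arc(left, 3) ⇒ at (-5,2), heading S
t=3 arc(right, 3) ⇒ at (-8,-1), heading W
no other 3-command option fits: unique.

arc(left, 2), arc(left, 3), arc(right, 3)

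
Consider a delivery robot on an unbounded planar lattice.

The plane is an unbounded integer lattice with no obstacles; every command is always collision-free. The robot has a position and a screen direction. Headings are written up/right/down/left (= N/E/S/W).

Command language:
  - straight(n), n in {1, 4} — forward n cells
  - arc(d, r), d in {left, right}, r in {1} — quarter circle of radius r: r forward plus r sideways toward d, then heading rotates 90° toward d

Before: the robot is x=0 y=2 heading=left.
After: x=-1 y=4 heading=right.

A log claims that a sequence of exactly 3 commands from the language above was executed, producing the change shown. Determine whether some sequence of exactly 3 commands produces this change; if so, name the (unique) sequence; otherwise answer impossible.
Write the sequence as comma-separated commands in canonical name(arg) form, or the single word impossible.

straight(1), arc(right, 1), arc(right, 1)

key: position moved to (-1,4) AND the heading swung to E — translation plus rotation needed
from: x=0 y=2 heading=left
1. straight(1) → x=-1 y=2 heading=left
2. arc(right, 1) → x=-2 y=3 heading=up
3. arc(right, 1) → x=-1 y=4 heading=right
all 64 alternatives checked — unique.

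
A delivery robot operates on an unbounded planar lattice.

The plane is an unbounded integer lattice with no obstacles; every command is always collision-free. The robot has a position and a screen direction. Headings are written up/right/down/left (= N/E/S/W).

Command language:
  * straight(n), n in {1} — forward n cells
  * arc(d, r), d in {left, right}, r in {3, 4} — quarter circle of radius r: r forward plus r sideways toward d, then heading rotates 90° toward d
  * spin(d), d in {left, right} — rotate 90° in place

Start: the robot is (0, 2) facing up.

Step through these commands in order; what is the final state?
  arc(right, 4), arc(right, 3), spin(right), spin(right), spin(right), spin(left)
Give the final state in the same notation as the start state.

begin: (0, 2) facing up
step 1 (arc(right, 4)): (4, 6) facing right
step 2 (arc(right, 3)): (7, 3) facing down
step 3 (spin(right)): (7, 3) facing left
step 4 (spin(right)): (7, 3) facing up
step 5 (spin(right)): (7, 3) facing right
step 6 (spin(left)): (7, 3) facing up

(7, 3) facing up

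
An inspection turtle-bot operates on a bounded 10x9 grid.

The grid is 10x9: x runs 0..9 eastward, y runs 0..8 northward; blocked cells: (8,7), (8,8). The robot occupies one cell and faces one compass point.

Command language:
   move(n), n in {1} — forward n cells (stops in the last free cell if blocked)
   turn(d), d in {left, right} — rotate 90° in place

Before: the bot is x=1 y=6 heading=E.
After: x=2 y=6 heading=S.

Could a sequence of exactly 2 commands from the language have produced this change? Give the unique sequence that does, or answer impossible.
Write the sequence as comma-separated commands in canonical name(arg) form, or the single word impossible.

key: order matters: swapping move(1) and turn(right) lands elsewhere
t0: x=1 y=6 heading=E
[1] after move(1): x=2 y=6 heading=E
[2] after turn(right): x=2 y=6 heading=S
no rival 2-sequence matches.

move(1), turn(right)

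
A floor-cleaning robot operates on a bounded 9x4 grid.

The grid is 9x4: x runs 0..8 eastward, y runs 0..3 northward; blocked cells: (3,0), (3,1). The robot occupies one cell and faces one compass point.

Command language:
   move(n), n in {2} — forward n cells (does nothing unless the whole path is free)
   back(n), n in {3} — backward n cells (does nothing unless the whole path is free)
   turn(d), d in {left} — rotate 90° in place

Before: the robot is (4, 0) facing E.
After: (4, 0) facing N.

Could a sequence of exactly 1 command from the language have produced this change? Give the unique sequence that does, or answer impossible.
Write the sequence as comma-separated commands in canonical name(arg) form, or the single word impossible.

turn(left)

key: parked at (4,0) the whole time — nothing moves the robot
start: (4, 0) facing E
step 1 (turn(left)): (4, 0) facing N
no rival 1-sequence matches.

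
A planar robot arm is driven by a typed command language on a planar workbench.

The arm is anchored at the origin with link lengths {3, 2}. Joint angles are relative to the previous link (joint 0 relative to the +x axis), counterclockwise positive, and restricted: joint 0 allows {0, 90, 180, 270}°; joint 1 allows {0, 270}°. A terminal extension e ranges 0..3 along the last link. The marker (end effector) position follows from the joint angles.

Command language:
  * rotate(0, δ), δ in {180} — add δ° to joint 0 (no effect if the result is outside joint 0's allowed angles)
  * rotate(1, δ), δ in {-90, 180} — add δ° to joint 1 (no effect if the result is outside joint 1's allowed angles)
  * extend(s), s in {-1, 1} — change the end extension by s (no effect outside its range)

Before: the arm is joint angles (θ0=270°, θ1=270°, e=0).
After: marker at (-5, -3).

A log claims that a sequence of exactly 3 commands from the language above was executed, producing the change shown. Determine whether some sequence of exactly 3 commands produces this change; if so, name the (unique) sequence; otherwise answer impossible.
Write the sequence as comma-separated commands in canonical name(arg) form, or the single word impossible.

extend(1), extend(1), extend(1)

initial: joint angles (θ0=270°, θ1=270°, e=0)
1. extend(1) → joint angles (θ0=270°, θ1=270°, e=1)
2. extend(1) → joint angles (θ0=270°, θ1=270°, e=2)
3. extend(1) → joint angles (θ0=270°, θ1=270°, e=3)
no rival 3-sequence matches.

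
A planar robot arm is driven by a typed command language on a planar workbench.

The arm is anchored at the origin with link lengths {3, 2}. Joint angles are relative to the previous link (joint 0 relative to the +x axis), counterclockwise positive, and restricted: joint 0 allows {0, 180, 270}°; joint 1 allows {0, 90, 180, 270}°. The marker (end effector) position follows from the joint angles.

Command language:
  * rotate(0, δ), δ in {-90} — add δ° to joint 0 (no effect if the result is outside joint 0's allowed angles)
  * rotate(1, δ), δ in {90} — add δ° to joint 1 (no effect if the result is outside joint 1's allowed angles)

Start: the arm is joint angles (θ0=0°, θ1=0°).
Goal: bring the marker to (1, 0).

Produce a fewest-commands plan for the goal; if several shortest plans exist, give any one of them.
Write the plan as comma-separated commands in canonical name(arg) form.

rotate(1, 90), rotate(1, 90)

t0: joint angles (θ0=0°, θ1=0°)
[1] after rotate(1, 90): joint angles (θ0=0°, θ1=90°)
[2] after rotate(1, 90): joint angles (θ0=0°, θ1=180°)
no 1-step plan works, so 2 is optimal.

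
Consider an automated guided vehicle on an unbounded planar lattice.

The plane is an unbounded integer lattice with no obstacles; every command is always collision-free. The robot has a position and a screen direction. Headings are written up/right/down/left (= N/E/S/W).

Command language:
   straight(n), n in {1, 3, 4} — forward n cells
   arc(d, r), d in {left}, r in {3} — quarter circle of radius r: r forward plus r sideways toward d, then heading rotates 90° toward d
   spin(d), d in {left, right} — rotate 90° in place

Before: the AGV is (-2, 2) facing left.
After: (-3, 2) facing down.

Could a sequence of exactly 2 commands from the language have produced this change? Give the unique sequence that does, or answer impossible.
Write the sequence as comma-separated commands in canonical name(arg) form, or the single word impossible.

straight(1), spin(left)

key: position moved to (-3,2) AND the heading swung to S — translation plus rotation needed
t0: (-2, 2) facing left
1. straight(1) → (-3, 2) facing left
2. spin(left) → (-3, 2) facing down
uniquely the one of 36 2-step routes that fits.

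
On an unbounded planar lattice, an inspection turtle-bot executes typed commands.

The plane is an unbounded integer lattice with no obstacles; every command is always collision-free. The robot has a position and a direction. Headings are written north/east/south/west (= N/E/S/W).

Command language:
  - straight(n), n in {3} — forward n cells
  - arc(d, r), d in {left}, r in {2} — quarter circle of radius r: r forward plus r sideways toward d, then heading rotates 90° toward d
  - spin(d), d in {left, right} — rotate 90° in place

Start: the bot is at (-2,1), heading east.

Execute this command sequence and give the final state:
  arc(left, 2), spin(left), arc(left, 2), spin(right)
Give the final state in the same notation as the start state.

initial: at (-2,1), heading east
step 1 (arc(left, 2)): at (0,3), heading north
step 2 (spin(left)): at (0,3), heading west
step 3 (arc(left, 2)): at (-2,1), heading south
step 4 (spin(right)): at (-2,1), heading west

at (-2,1), heading west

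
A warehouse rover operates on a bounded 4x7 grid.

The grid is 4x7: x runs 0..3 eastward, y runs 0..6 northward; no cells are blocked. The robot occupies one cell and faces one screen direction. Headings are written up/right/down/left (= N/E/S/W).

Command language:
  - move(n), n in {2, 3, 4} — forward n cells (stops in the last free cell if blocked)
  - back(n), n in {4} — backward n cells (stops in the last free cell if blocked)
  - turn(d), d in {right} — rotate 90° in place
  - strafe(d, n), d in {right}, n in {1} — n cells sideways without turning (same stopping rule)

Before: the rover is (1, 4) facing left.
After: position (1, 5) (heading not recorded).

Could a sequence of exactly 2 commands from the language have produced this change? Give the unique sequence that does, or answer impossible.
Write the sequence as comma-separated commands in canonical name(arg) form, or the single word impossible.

strafe(right, 1), turn(right)

key: order matters: swapping strafe(right, 1) and turn(right) lands elsewhere
t0: (1, 4) facing left
[1] after strafe(right, 1): (1, 5) facing left
[2] after turn(right): (1, 5) facing up
no rival 2-sequence matches.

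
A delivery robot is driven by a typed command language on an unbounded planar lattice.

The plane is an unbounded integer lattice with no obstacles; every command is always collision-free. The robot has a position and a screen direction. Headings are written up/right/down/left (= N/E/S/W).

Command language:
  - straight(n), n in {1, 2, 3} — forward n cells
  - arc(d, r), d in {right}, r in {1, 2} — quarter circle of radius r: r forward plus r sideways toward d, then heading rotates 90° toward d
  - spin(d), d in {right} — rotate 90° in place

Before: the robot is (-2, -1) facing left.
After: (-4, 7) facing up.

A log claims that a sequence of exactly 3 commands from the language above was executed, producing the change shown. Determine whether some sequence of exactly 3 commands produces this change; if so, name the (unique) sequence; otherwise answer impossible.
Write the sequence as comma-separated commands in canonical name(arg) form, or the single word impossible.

arc(right, 2), straight(3), straight(3)

key: position moved to (-4,7) AND the heading swung to N — translation plus rotation needed
initial: (-2, -1) facing left
t=1 arc(right, 2) ⇒ (-4, 1) facing up
t=2 straight(3) ⇒ (-4, 4) facing up
t=3 straight(3) ⇒ (-4, 7) facing up
uniquely the one of 216 3-step routes that fits.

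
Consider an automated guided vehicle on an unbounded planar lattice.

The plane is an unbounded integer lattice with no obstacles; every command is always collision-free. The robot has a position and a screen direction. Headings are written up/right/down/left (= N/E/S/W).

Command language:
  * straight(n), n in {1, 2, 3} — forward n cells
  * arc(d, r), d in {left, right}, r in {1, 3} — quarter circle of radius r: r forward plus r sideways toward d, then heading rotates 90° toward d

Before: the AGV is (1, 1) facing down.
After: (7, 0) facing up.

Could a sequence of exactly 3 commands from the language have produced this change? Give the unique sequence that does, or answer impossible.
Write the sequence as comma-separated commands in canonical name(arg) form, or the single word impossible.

key: cell and facing (now N) both changed — the 3 commands mix motion and turning
begin: (1, 1) facing down
step 1 (straight(1)): (1, 0) facing down
step 2 (arc(left, 3)): (4, -3) facing right
step 3 (arc(left, 3)): (7, 0) facing up
no other 3-command option fits: unique.

straight(1), arc(left, 3), arc(left, 3)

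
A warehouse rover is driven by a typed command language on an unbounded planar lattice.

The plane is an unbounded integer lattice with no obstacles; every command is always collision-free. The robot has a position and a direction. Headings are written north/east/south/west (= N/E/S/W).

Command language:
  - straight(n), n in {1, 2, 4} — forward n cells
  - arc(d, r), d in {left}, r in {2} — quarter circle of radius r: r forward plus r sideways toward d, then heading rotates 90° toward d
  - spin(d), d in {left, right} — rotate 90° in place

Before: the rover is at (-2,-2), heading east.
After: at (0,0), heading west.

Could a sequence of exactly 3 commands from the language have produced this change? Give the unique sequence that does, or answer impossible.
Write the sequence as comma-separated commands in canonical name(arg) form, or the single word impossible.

straight(4), spin(left), arc(left, 2)

key: position moved to (0,0) AND the heading swung to W — translation plus rotation needed
begin: at (-2,-2), heading east
1. straight(4) → at (2,-2), heading east
2. spin(left) → at (2,-2), heading north
3. arc(left, 2) → at (0,0), heading west
no other 3-command option fits: unique.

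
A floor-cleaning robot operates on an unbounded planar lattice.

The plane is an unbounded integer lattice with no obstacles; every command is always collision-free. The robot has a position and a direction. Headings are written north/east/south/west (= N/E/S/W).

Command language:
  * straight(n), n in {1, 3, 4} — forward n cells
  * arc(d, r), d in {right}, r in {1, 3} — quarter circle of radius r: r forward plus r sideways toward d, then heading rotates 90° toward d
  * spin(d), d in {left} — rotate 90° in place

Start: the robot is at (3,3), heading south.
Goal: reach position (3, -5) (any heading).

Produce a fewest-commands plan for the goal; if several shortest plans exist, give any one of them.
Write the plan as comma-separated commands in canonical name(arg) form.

straight(4), straight(4)

t0: at (3,3), heading south
1. straight(4) → at (3,-1), heading south
2. straight(4) → at (3,-5), heading south
no 1-step plan works, so 2 is optimal.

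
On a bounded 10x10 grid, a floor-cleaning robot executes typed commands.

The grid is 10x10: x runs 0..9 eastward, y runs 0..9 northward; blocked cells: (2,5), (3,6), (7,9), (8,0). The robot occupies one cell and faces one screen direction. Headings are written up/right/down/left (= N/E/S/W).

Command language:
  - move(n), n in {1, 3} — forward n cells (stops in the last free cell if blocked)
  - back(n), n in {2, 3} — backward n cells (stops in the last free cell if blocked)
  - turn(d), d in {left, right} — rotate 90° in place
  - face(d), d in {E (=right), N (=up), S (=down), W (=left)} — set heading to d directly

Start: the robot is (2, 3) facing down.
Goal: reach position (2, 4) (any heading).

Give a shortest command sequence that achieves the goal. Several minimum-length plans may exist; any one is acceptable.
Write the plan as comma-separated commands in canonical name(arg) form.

begin: (2, 3) facing down
step 1 (back(3)): (2, 4) facing down
nothing shorter than 1 reaches the goal.

back(3)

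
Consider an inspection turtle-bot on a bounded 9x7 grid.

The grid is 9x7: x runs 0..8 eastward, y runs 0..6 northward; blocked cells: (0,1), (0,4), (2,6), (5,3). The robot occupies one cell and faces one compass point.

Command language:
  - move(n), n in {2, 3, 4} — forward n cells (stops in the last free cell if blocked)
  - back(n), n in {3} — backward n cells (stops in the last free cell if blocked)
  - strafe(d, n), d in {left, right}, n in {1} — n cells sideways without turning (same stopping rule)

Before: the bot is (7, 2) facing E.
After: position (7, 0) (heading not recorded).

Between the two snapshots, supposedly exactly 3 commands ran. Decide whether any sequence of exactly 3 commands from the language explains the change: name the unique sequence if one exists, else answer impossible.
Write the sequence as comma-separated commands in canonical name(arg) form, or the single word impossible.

strafe(right, 1), strafe(right, 1), strafe(right, 1)

key: the third strafe(right, 1) runs into the grid edge before its full distance
start: (7, 2) facing E
step 1 (strafe(right, 1)): (7, 1) facing E
step 2 (strafe(right, 1)): (7, 0) facing E
step 3 (strafe(right, 1)): (7, 0) facing E
all 216 alternatives checked — unique.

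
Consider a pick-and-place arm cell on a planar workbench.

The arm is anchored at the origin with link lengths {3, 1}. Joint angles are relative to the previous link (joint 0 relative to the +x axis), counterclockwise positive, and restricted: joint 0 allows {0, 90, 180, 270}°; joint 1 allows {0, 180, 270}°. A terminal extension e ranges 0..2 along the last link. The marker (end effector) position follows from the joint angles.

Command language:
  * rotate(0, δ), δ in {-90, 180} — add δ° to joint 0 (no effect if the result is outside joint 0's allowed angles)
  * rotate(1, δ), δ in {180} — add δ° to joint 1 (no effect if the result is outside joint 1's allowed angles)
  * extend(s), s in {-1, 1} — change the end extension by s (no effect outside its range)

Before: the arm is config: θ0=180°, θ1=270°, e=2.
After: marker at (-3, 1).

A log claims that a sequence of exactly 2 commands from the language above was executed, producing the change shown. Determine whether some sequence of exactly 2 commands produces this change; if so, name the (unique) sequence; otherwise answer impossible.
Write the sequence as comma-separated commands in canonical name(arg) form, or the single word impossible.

initial: config: θ0=180°, θ1=270°, e=2
step 1 (extend(-1)): config: θ0=180°, θ1=270°, e=1
step 2 (extend(-1)): config: θ0=180°, θ1=270°, e=0
no rival 2-sequence matches.

extend(-1), extend(-1)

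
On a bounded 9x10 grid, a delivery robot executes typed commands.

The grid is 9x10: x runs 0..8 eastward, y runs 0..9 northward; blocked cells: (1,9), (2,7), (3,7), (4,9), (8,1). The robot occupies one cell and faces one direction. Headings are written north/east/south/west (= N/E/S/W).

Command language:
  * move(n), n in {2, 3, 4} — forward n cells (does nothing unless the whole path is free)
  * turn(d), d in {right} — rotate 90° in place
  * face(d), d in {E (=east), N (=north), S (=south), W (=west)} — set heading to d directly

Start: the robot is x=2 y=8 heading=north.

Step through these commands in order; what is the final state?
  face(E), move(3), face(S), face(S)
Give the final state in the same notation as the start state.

t0: x=2 y=8 heading=north
[1] after face(E): x=2 y=8 heading=east
[2] after move(3): x=5 y=8 heading=east
[3] after face(S): x=5 y=8 heading=south
[4] after face(S): x=5 y=8 heading=south

x=5 y=8 heading=south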